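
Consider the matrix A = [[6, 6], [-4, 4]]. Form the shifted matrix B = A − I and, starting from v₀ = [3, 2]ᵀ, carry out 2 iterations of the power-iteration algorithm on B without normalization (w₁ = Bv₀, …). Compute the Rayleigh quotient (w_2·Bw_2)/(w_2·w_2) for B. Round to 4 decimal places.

μ ≈ 2.7918

B = A − I has rows (5, 6); (-4, 3)
w1 = Bv₀ = (27, -6)
w2 = Bw1 = (99, -126)
Bw2 = (-261, -774)
w2·Bw2 = 71685; w2·w2 = 25677; μ ≈ 71685/25677 = 2.7918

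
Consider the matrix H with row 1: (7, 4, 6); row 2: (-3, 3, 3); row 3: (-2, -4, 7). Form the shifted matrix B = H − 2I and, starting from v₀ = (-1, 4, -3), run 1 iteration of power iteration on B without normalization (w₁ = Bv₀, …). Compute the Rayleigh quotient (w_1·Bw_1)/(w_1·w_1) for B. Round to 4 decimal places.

B = H − 2I has rows (5, 4, 6); (-3, 1, 3); (-2, -4, 5)
w1 = Bv₀ = (5·(-1) + 4·4 + 6·(-3); (-3)·(-1) + 1·4 + 3·(-3); (-2)·(-1) + (-4)·4 + 5·(-3)) = (-7, -2, -29)
Bw1 = (-217, -68, -123)
w1·Bw1 = 5222; w1·w1 = 894; μ ≈ 5222/894 = 5.8412

5.8412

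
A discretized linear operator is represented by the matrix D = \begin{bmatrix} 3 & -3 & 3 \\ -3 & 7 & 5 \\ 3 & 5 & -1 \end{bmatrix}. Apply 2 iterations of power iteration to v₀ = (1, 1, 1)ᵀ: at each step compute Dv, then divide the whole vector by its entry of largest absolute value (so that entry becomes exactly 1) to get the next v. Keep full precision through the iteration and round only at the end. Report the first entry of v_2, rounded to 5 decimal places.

0.03371

Dv0 = (3.000000, 9.000000, 7.000000); divide by 9.000000 → v1 = (0.333333, 1.000000, 0.777778)
Dv1 = (0.333333, 9.888889, 5.222222); divide by 9.888889 → v2 = (0.033708, 1.000000, 0.528090)
Requested entry of v2: 3/89 = 0.03371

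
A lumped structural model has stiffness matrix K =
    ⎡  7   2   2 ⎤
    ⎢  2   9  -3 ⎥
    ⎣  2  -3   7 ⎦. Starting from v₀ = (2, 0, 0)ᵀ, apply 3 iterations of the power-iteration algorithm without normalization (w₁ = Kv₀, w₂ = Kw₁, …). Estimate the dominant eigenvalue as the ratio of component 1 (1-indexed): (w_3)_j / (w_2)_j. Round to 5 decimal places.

8.68421

w1 = Kv₀ = (14, 4, 4)
w2 = Kw1 = (114, 52, 44)
w3 = Kw2 = (990, 564, 380)
Ratio at component: 990 / 114 = 8.68421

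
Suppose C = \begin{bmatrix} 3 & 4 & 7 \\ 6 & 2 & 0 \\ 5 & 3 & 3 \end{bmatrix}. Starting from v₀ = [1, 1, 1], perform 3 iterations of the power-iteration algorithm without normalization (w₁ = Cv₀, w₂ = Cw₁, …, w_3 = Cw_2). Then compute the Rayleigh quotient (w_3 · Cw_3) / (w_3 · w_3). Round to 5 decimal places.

λ ≈ 11.35869

w1 = Cv₀ = (3·1 + 4·1 + 7·1; 6·1 + 2·1 + 0·1; 5·1 + 3·1 + 3·1) = (14, 8, 11)
w2 = Cw1 = (3·14 + 4·8 + 7·11; 6·14 + 2·8 + 0·11; 5·14 + 3·8 + 3·11) = (151, 100, 127)
w3 = Cw2 = (1742, 1106, 1436)
Cw3 = (19702, 12664, 16336)
w3·Cw3 = 1742·19702 + 1106·12664 + 1436·16336 = 71785764; w3·w3 = 1742·1742 + 1106·1106 + 1436·1436 = 6319896
λ ≈ 71785764/6319896 = 11.35869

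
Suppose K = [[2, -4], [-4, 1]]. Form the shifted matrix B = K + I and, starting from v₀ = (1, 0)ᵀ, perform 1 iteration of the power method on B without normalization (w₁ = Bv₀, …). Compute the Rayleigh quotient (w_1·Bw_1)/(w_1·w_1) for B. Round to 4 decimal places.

B = K + I has rows (3, -4); (-4, 2)
w1 = Bv₀ = (3·1 + (-4)·0; (-4)·1 + 2·0) = (3, -4)
Bw1 = (25, -20)
w1·Bw1 = 155; w1·w1 = 25; μ ≈ 155/25 = 6.2000

μ ≈ 6.2000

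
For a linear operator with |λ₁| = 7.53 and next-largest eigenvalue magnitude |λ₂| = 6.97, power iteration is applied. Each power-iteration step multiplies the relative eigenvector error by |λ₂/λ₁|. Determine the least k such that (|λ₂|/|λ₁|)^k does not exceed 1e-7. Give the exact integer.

209

|λ₂/λ₁| = 6.97/7.53 = 0.92563
Need k ≥ ln(1e-7) / ln(0.92563) = -16.1181 / -0.0773 ≈ 208.568
Smallest integer k satisfying the bound: 209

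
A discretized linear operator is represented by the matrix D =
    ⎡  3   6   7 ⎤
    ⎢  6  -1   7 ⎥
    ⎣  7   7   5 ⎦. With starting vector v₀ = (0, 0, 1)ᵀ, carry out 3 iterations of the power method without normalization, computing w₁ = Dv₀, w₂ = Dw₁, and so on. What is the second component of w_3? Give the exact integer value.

w1 = Dv₀ = (3·0 + 6·0 + 7·1; 6·0 + (-1)·0 + 7·1; 7·0 + 7·0 + 5·1) = (7, 7, 5)
w2 = Dw1 = (3·7 + 6·7 + 7·5; 6·7 + (-1)·7 + 7·5; 7·7 + 7·7 + 5·5) = (98, 70, 123)
w3 = Dw2 = (1575, 1379, 1791)
The requested component of w3 is 1379.

1379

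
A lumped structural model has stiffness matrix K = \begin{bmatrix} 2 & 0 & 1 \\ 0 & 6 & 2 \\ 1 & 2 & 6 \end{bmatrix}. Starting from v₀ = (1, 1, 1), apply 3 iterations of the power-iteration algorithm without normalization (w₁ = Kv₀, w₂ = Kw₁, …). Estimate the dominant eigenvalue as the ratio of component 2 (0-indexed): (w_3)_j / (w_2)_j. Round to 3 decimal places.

λ ≈ 8.014

w1 = Kv₀ = (2·1 + 0·1 + 1·1; 0·1 + 6·1 + 2·1; 1·1 + 2·1 + 6·1) = (3, 8, 9)
w2 = Kw1 = (2·3 + 0·8 + 1·9; 0·3 + 6·8 + 2·9; 1·3 + 2·8 + 6·9) = (15, 66, 73)
w3 = Kw2 = (103, 542, 585)
Ratio at component: 585 / 73 = 8.014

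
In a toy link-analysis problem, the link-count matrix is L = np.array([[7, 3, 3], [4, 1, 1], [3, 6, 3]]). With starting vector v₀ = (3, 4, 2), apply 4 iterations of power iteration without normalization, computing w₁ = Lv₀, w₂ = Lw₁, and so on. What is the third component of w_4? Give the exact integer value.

w1 = Lv₀ = (7·3 + 3·4 + 3·2; 4·3 + 1·4 + 1·2; 3·3 + 6·4 + 3·2) = (39, 18, 39)
w2 = Lw1 = (7·39 + 3·18 + 3·39; 4·39 + 1·18 + 1·39; 3·39 + 6·18 + 3·39) = (444, 213, 342)
w3 = Lw2 = (4773, 2331, 3636)
w4 = Lw3 = (51312, 25059, 39213)
The requested component of w4 is 39213.

39213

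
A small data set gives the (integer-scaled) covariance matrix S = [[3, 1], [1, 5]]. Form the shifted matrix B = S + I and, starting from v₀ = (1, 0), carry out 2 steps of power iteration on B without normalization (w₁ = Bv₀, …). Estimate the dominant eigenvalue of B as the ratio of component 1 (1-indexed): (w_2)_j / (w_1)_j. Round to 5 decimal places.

μ ≈ 4.25000

B = S + I has rows (4, 1); (1, 6)
w1 = Bv₀ = (4, 1)
w2 = Bw1 = (17, 10)
Ratio: 17/4 = 4.25000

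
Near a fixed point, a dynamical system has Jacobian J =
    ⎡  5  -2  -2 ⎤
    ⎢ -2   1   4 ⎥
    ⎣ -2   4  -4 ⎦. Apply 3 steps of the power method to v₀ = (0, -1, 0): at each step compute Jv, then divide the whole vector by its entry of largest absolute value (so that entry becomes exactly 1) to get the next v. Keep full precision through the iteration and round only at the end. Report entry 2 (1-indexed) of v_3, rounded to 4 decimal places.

Jv0 = (2.00000, -1.00000, -4.00000); divide by -4.00000 → v1 = (-0.50000, 0.25000, 1.00000)
Jv1 = (-5.00000, 5.25000, -2.00000); divide by 5.25000 → v2 = (-0.95238, 1.00000, -0.38095)
Jv2 = (-6.00000, 1.38095, 7.42857); divide by 7.42857 → v3 = (-0.80769, 0.18590, 1.00000)
Requested entry of v3: -29/-156 = 0.1859

0.1859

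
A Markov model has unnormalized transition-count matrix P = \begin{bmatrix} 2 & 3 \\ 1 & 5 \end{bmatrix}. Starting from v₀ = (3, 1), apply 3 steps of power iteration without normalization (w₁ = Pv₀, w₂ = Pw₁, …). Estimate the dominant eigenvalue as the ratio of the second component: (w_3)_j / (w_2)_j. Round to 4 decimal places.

w1 = Pv₀ = (9, 8)
w2 = Pw1 = (42, 49)
w3 = Pw2 = (231, 287)
Ratio at component: 287 / 49 = 5.8571

5.8571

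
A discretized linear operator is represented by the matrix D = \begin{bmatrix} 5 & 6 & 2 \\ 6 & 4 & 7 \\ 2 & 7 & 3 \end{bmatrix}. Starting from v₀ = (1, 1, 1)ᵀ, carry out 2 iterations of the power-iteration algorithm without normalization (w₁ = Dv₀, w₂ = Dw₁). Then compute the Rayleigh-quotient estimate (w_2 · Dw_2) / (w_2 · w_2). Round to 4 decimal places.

w1 = Dv₀ = (5·1 + 6·1 + 2·1; 6·1 + 4·1 + 7·1; 2·1 + 7·1 + 3·1) = (13, 17, 12)
w2 = Dw1 = (5·13 + 6·17 + 2·12; 6·13 + 4·17 + 7·12; 2·13 + 7·17 + 3·12) = (191, 230, 181)
Dw2 = (2697, 3333, 2535)
w2·Dw2 = 191·2697 + 230·3333 + 181·2535 = 1740552; w2·w2 = 191·191 + 230·230 + 181·181 = 122142
λ ≈ 1740552/122142 = 14.2502

14.2502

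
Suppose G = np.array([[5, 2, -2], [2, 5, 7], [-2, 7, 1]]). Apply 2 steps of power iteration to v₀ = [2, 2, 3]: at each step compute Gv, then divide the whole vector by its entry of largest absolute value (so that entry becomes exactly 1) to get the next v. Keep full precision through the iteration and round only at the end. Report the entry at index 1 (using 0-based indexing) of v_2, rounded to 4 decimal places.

Gv0 = (8.00000, 35.00000, 13.00000); divide by 35.00000 → v1 = (0.22857, 1.00000, 0.37143)
Gv1 = (2.40000, 8.05714, 6.91429); divide by 8.05714 → v2 = (0.29787, 1.00000, 0.85816)
Requested entry of v2: 282/282 = 1.0000

1.0000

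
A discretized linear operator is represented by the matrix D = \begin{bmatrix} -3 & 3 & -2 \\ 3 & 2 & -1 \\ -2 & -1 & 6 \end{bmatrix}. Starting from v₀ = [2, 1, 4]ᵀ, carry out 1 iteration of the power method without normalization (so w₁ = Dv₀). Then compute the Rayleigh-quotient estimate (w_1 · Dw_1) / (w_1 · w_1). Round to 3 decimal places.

w1 = Dv₀ = (-11, 4, 19)
Dw1 = (7, -44, 132)
w1·Dw1 = (-11)·7 + 4·(-44) + 19·132 = 2255; w1·w1 = (-11)·(-11) + 4·4 + 19·19 = 498
λ ≈ 2255/498 = 4.528

λ ≈ 4.528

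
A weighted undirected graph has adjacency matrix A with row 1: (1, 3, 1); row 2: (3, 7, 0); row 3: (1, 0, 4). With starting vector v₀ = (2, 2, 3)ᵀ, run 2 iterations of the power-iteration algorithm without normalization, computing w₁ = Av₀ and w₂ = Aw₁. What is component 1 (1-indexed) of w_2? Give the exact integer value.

85

w1 = Av₀ = (11, 20, 14)
w2 = Aw1 = (85, 173, 67)
The requested component of w2 is 85.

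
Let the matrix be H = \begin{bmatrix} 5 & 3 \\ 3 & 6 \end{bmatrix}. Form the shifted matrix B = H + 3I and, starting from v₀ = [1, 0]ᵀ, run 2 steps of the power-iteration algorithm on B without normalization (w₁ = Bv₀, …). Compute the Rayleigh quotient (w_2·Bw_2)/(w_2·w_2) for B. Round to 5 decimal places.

11.14489

B = H + 3I has rows (8, 3); (3, 9)
w1 = Bv₀ = (8, 3)
w2 = Bw1 = (73, 51)
Bw2 = (737, 678)
w2·Bw2 = 88379; w2·w2 = 7930; μ ≈ 88379/7930 = 11.14489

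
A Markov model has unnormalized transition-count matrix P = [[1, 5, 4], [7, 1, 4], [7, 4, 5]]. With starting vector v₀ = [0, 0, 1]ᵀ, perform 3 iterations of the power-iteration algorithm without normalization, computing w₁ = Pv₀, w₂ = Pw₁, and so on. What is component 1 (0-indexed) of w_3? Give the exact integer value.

w1 = Pv₀ = (1·0 + 5·0 + 4·1; 7·0 + 1·0 + 4·1; 7·0 + 4·0 + 5·1) = (4, 4, 5)
w2 = Pw1 = (1·4 + 5·4 + 4·5; 7·4 + 1·4 + 4·5; 7·4 + 4·4 + 5·5) = (44, 52, 69)
w3 = Pw2 = (580, 636, 861)
The requested component of w3 is 636.

636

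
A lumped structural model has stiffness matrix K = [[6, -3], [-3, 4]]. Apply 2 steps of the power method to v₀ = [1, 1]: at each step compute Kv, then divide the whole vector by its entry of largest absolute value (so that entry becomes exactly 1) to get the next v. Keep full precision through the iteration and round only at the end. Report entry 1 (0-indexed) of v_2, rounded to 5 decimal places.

Kv0 = (3.000000, 1.000000); divide by 3.000000 → v1 = (1.000000, 0.333333)
Kv1 = (5.000000, -1.666667); divide by 5.000000 → v2 = (1.000000, -0.333333)
Requested entry of v2: -5/15 = -0.33333

-0.33333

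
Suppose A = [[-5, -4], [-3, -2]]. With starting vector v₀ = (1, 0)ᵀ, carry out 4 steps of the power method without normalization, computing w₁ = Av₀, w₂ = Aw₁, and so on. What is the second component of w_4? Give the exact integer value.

1113

w1 = Av₀ = ((-5)·1 + (-4)·0; (-3)·1 + (-2)·0) = (-5, -3)
w2 = Aw1 = ((-5)·(-5) + (-4)·(-3); (-3)·(-5) + (-2)·(-3)) = (37, 21)
w3 = Aw2 = (-269, -153)
w4 = Aw3 = (1957, 1113)
The requested component of w4 is 1113.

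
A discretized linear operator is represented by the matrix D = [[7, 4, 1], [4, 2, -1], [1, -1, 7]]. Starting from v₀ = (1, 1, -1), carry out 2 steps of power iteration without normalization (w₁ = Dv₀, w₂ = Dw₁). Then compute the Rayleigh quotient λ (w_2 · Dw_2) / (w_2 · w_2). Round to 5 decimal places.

w1 = Dv₀ = (7·1 + 4·1 + 1·(-1); 4·1 + 2·1 + (-1)·(-1); 1·1 + (-1)·1 + 7·(-1)) = (10, 7, -7)
w2 = Dw1 = (7·10 + 4·7 + 1·(-7); 4·10 + 2·7 + (-1)·(-7); 1·10 + (-1)·7 + 7·(-7)) = (91, 61, -46)
Dw2 = (835, 532, -292)
w2·Dw2 = 91·835 + 61·532 + (-46)·(-292) = 121869; w2·w2 = 91·91 + 61·61 + (-46)·(-46) = 14118
λ ≈ 121869/14118 = 8.63217

8.63217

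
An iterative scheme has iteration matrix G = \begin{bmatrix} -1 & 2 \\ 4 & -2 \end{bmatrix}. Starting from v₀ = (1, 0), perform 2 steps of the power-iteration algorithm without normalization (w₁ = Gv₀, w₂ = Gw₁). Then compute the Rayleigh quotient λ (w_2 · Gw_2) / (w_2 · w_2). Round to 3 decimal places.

-4.520

w1 = Gv₀ = ((-1)·1 + 2·0; 4·1 + (-2)·0) = (-1, 4)
w2 = Gw1 = ((-1)·(-1) + 2·4; 4·(-1) + (-2)·4) = (9, -12)
Gw2 = (-33, 60)
w2·Gw2 = 9·(-33) + (-12)·60 = -1017; w2·w2 = 9·9 + (-12)·(-12) = 225
λ ≈ -1017/225 = -4.520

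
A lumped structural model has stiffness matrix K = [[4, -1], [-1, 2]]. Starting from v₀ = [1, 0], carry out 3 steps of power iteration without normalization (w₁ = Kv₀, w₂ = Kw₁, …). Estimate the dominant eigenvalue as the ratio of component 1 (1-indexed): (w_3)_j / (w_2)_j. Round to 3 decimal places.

4.353

w1 = Kv₀ = (4·1 + (-1)·0; (-1)·1 + 2·0) = (4, -1)
w2 = Kw1 = (4·4 + (-1)·(-1); (-1)·4 + 2·(-1)) = (17, -6)
w3 = Kw2 = (74, -29)
Ratio at component: 74 / 17 = 4.353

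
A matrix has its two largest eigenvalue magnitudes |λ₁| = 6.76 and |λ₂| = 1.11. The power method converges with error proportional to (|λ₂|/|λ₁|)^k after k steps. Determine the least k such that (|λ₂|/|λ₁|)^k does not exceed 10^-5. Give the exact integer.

|λ₂/λ₁| = 1.11/6.76 = 0.16420
Need k ≥ ln(10^-5) / ln(0.16420) = -11.5129 / -1.8067 ≈ 6.372
Smallest integer k satisfying the bound: 7

7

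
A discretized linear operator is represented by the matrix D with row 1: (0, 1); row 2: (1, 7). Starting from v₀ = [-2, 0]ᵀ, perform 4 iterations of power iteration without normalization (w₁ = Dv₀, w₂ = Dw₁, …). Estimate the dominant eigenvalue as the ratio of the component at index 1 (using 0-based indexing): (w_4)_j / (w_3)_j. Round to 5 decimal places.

λ ≈ 7.14000

w1 = Dv₀ = (0·(-2) + 1·0; 1·(-2) + 7·0) = (0, -2)
w2 = Dw1 = (0·0 + 1·(-2); 1·0 + 7·(-2)) = (-2, -14)
w3 = Dw2 = (-14, -100)
w4 = Dw3 = (-100, -714)
Ratio at component: -714 / -100 = 7.14000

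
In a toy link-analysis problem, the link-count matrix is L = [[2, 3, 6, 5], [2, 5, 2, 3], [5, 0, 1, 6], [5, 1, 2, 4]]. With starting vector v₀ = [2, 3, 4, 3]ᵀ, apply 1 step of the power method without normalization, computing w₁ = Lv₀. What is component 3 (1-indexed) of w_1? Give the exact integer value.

32

w1 = Lv₀ = (52, 36, 32, 33)
The requested component of w1 is 32.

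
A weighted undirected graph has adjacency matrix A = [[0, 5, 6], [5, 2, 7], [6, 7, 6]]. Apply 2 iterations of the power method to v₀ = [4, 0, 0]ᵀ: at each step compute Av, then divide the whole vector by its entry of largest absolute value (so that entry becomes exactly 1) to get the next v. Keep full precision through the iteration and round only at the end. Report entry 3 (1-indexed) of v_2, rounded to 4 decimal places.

Av0 = (0.00000, 20.00000, 24.00000); divide by 24.00000 → v1 = (0.00000, 0.83333, 1.00000)
Av1 = (10.16667, 8.66667, 11.83333); divide by 11.83333 → v2 = (0.85915, 0.73239, 1.00000)
Requested entry of v2: 284/284 = 1.0000

1.0000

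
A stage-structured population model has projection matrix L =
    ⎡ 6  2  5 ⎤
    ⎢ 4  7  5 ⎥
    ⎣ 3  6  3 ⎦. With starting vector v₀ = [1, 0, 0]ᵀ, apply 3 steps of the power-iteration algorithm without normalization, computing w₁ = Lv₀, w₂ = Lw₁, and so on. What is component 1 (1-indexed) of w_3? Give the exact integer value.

w1 = Lv₀ = (6·1 + 2·0 + 5·0; 4·1 + 7·0 + 5·0; 3·1 + 6·0 + 3·0) = (6, 4, 3)
w2 = Lw1 = (6·6 + 2·4 + 5·3; 4·6 + 7·4 + 5·3; 3·6 + 6·4 + 3·3) = (59, 67, 51)
w3 = Lw2 = (743, 960, 732)
The requested component of w3 is 743.

743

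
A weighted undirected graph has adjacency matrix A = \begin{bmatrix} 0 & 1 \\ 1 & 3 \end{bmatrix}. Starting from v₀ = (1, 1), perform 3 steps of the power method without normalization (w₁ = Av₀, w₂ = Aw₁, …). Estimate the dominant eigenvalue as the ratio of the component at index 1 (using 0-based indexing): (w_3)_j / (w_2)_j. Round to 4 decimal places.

λ ≈ 3.3077

w1 = Av₀ = (0·1 + 1·1; 1·1 + 3·1) = (1, 4)
w2 = Aw1 = (0·1 + 1·4; 1·1 + 3·4) = (4, 13)
w3 = Aw2 = (13, 43)
Ratio at component: 43 / 13 = 3.3077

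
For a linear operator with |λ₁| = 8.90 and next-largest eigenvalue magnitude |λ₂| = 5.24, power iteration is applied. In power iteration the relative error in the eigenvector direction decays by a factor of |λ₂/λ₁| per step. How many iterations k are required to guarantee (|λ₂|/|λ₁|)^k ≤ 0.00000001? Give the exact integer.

|λ₂/λ₁| = 5.24/8.90 = 0.58876
Need k ≥ ln(0.00000001) / ln(0.58876) = -18.4207 / -0.5297 ≈ 34.774
Smallest integer k satisfying the bound: 35

35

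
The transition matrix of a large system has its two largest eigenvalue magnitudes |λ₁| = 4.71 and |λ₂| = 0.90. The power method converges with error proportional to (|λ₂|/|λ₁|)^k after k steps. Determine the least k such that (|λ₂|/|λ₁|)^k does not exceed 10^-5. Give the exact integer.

|λ₂/λ₁| = 0.90/4.71 = 0.19108
Need k ≥ ln(10^-5) / ln(0.19108) = -11.5129 / -1.6550 ≈ 6.956
Smallest integer k satisfying the bound: 7

7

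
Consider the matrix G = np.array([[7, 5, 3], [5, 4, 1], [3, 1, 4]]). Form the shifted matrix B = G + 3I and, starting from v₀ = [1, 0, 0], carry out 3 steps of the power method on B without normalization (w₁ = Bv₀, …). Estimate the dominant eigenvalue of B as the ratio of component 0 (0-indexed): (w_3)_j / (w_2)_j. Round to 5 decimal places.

14.53731

B = G + 3I has rows (10, 5, 3); (5, 7, 1); (3, 1, 7)
w1 = Bv₀ = (10·1 + 5·0 + 3·0; 5·1 + 7·0 + 1·0; 3·1 + 1·0 + 7·0) = (10, 5, 3)
w2 = Bw1 = (10·10 + 5·5 + 3·3; 5·10 + 7·5 + 1·3; 3·10 + 1·5 + 7·3) = (134, 88, 56)
w3 = Bw2 = (1948, 1342, 882)
Ratio: 1948/134 = 14.53731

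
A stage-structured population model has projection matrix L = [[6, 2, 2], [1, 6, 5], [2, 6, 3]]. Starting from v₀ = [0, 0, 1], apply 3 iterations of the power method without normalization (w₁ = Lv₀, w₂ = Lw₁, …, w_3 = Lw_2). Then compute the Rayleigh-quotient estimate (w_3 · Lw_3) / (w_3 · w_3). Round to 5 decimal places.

w1 = Lv₀ = (6·0 + 2·0 + 2·1; 1·0 + 6·0 + 5·1; 2·0 + 6·0 + 3·1) = (2, 5, 3)
w2 = Lw1 = (6·2 + 2·5 + 2·3; 1·2 + 6·5 + 5·3; 2·2 + 6·5 + 3·3) = (28, 47, 43)
w3 = Lw2 = (348, 525, 467)
Lw3 = (4072, 5833, 5247)
w3·Lw3 = 348·4072 + 525·5833 + 467·5247 = 6929730; w3·w3 = 348·348 + 525·525 + 467·467 = 614818
λ ≈ 6929730/614818 = 11.27119

11.27119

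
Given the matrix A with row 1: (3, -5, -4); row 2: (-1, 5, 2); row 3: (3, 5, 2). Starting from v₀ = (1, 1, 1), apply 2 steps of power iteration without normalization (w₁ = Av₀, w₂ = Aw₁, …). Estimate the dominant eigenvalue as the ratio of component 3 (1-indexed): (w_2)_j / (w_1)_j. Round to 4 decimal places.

w1 = Av₀ = (-6, 6, 10)
w2 = Aw1 = (-88, 56, 32)
Ratio at component: 32 / 10 = 3.2000

λ ≈ 3.2000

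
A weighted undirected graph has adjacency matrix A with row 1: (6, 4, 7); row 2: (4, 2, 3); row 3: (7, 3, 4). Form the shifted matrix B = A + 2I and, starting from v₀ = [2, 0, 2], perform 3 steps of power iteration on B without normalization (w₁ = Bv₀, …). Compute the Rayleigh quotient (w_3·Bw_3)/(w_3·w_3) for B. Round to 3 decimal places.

B = A + 2I has rows (8, 4, 7); (4, 4, 3); (7, 3, 6)
w1 = Bv₀ = (30, 14, 26)
w2 = Bw1 = (478, 254, 408)
w3 = Bw2 = (7696, 4152, 6556)
Bw3 = (124068, 67060, 105664)
w3·Bw3 = 1925993632; w3·w3 = 119448656; μ ≈ 1925993632/119448656 = 16.124

μ ≈ 16.124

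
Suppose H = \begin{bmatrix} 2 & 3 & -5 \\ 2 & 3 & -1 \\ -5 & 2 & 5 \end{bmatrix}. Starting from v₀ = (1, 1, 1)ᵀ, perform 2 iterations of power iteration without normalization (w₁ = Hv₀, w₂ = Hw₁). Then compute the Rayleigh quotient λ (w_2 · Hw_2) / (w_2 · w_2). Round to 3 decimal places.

λ ≈ 4.318

w1 = Hv₀ = (0, 4, 2)
w2 = Hw1 = (2, 10, 18)
Hw2 = (-56, 16, 100)
w2·Hw2 = 2·(-56) + 10·16 + 18·100 = 1848; w2·w2 = 2·2 + 10·10 + 18·18 = 428
λ ≈ 1848/428 = 4.318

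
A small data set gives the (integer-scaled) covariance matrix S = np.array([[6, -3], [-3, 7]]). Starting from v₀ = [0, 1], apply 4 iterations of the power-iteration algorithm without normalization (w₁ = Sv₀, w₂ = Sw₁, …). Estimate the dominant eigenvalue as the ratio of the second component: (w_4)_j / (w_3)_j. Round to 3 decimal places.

w1 = Sv₀ = (-3, 7)
w2 = Sw1 = (-39, 58)
w3 = Sw2 = (-408, 523)
w4 = Sw3 = (-4017, 4885)
Ratio at component: 4885 / 523 = 9.340

9.340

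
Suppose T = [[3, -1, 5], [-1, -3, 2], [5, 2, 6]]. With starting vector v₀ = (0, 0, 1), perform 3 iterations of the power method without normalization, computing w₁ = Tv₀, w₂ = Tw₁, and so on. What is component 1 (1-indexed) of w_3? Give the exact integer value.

453

w1 = Tv₀ = (3·0 + (-1)·0 + 5·1; (-1)·0 + (-3)·0 + 2·1; 5·0 + 2·0 + 6·1) = (5, 2, 6)
w2 = Tw1 = (3·5 + (-1)·2 + 5·6; (-1)·5 + (-3)·2 + 2·6; 5·5 + 2·2 + 6·6) = (43, 1, 65)
w3 = Tw2 = (453, 84, 607)
The requested component of w3 is 453.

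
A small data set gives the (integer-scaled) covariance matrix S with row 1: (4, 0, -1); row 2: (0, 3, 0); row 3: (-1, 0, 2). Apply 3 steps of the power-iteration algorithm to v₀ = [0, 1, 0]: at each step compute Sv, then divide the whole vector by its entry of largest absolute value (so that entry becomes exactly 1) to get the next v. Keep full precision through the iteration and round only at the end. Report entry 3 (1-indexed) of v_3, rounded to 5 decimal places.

0.00000

Sv0 = (0.000000, 3.000000, 0.000000); divide by 3.000000 → v1 = (0.000000, 1.000000, 0.000000)
Sv1 = (0.000000, 3.000000, 0.000000); divide by 3.000000 → v2 = (0.000000, 1.000000, 0.000000)
Sv2 = (0.000000, 3.000000, 0.000000); divide by 3.000000 → v3 = (0.000000, 1.000000, 0.000000)
Requested entry of v3: 0/27 = 0.00000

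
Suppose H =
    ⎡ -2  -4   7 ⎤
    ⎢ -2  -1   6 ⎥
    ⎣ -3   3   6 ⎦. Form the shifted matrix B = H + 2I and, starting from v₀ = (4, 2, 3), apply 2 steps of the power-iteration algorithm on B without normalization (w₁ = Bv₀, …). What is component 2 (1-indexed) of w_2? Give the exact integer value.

B = H + 2I has rows (0, -4, 7); (-2, 1, 6); (-3, 3, 8)
w1 = Bv₀ = (0·4 + (-4)·2 + 7·3; (-2)·4 + 1·2 + 6·3; (-3)·4 + 3·2 + 8·3) = (13, 12, 18)
w2 = Bw1 = (0·13 + (-4)·12 + 7·18; (-2)·13 + 1·12 + 6·18; (-3)·13 + 3·12 + 8·18) = (78, 94, 141)
Requested component of w2: 94

94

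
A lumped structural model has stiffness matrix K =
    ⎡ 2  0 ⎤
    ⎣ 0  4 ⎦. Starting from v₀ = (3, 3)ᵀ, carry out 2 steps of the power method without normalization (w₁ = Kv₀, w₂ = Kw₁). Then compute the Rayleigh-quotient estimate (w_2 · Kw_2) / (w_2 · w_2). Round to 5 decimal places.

3.88235

w1 = Kv₀ = (2·3 + 0·3; 0·3 + 4·3) = (6, 12)
w2 = Kw1 = (2·6 + 0·12; 0·6 + 4·12) = (12, 48)
Kw2 = (24, 192)
w2·Kw2 = 12·24 + 48·192 = 9504; w2·w2 = 12·12 + 48·48 = 2448
λ ≈ 9504/2448 = 3.88235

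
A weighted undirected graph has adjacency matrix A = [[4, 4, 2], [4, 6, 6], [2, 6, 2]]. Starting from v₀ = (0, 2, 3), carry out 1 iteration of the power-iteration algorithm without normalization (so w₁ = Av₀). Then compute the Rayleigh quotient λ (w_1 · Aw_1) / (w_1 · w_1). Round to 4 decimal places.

w1 = Av₀ = (14, 30, 18)
Aw1 = (212, 344, 244)
w1·Aw1 = 14·212 + 30·344 + 18·244 = 17680; w1·w1 = 14·14 + 30·30 + 18·18 = 1420
λ ≈ 17680/1420 = 12.4507

12.4507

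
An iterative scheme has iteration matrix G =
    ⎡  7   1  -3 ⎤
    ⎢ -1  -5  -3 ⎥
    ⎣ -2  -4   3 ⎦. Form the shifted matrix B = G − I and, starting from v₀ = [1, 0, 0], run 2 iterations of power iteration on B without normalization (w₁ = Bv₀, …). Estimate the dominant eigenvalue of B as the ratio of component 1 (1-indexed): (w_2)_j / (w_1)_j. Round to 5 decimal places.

B = G − I has rows (6, 1, -3); (-1, -6, -3); (-2, -4, 2)
w1 = Bv₀ = (6·1 + 1·0 + (-3)·0; (-1)·1 + (-6)·0 + (-3)·0; (-2)·1 + (-4)·0 + 2·0) = (6, -1, -2)
w2 = Bw1 = (6·6 + 1·(-1) + (-3)·(-2); (-1)·6 + (-6)·(-1) + (-3)·(-2); (-2)·6 + (-4)·(-1) + 2·(-2)) = (41, 6, -12)
Ratio: 41/6 = 6.83333

6.83333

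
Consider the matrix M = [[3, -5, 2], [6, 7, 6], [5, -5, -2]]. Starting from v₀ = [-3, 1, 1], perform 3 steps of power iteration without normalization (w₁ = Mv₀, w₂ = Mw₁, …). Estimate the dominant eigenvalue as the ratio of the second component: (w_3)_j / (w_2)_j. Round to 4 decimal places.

w1 = Mv₀ = (-12, -5, -22)
w2 = Mw1 = (-55, -239, 9)
w3 = Mw2 = (1048, -1949, 902)
Ratio at component: -1949 / -239 = 8.1548

λ ≈ 8.1548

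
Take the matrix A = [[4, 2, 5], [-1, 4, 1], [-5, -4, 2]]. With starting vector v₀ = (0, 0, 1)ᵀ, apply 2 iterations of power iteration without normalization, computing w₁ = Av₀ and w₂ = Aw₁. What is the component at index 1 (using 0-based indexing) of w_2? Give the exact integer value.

w1 = Av₀ = (5, 1, 2)
w2 = Aw1 = (32, 1, -25)
The requested component of w2 is 1.

1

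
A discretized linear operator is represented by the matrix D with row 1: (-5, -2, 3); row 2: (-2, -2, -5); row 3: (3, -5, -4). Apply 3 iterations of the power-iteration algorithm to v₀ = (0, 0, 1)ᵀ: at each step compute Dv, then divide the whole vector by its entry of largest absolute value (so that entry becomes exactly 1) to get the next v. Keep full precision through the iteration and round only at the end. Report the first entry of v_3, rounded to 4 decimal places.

-0.5040

Dv0 = (3.00000, -5.00000, -4.00000); divide by -5.00000 → v1 = (-0.60000, 1.00000, 0.80000)
Dv1 = (3.40000, -4.80000, -10.00000); divide by -10.00000 → v2 = (-0.34000, 0.48000, 1.00000)
Dv2 = (3.74000, -5.28000, -7.42000); divide by -7.42000 → v3 = (-0.50404, 0.71159, 1.00000)
Requested entry of v3: 187/-371 = -0.5040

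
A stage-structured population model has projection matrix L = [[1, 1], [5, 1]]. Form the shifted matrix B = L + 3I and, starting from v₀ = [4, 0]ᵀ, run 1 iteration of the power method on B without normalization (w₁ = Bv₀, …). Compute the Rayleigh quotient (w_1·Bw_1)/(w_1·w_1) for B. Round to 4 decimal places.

B = L + 3I has rows (4, 1); (5, 4)
w1 = Bv₀ = (16, 20)
Bw1 = (84, 160)
w1·Bw1 = 4544; w1·w1 = 656; μ ≈ 4544/656 = 6.9268

6.9268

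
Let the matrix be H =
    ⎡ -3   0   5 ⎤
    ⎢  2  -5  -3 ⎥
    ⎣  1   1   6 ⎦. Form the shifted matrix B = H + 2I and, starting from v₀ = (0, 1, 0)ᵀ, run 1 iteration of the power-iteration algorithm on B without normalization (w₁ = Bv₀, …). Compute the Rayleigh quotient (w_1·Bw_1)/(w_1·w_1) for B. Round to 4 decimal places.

-1.3000

B = H + 2I has rows (-1, 0, 5); (2, -3, -3); (1, 1, 8)
w1 = Bv₀ = (0, -3, 1)
Bw1 = (5, 6, 5)
w1·Bw1 = -13; w1·w1 = 10; μ ≈ -13/10 = -1.3000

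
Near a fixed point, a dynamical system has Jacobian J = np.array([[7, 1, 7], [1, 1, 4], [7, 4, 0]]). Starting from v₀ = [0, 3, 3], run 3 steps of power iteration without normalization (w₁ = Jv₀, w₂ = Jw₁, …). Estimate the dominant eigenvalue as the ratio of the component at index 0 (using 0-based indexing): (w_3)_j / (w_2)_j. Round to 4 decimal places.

w1 = Jv₀ = (7·0 + 1·3 + 7·3; 1·0 + 1·3 + 4·3; 7·0 + 4·3 + 0·3) = (24, 15, 12)
w2 = Jw1 = (7·24 + 1·15 + 7·12; 1·24 + 1·15 + 4·12; 7·24 + 4·15 + 0·12) = (267, 87, 228)
w3 = Jw2 = (3552, 1266, 2217)
Ratio at component: 3552 / 267 = 13.3034

13.3034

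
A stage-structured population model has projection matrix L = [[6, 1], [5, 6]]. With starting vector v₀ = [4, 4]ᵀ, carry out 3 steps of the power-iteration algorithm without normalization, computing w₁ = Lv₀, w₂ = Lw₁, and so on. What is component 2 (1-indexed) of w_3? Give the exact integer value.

w1 = Lv₀ = (6·4 + 1·4; 5·4 + 6·4) = (28, 44)
w2 = Lw1 = (6·28 + 1·44; 5·28 + 6·44) = (212, 404)
w3 = Lw2 = (1676, 3484)
The requested component of w3 is 3484.

3484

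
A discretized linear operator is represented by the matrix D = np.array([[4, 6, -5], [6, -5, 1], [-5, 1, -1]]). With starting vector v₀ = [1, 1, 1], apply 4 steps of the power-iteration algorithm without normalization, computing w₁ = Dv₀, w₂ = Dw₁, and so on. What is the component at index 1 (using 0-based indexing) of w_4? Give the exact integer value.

951

w1 = Dv₀ = (4·1 + 6·1 + (-5)·1; 6·1 + (-5)·1 + 1·1; (-5)·1 + 1·1 + (-1)·1) = (5, 2, -5)
w2 = Dw1 = (4·5 + 6·2 + (-5)·(-5); 6·5 + (-5)·2 + 1·(-5); (-5)·5 + 1·2 + (-1)·(-5)) = (57, 15, -18)
w3 = Dw2 = (408, 249, -252)
w4 = Dw3 = (4386, 951, -1539)
The requested component of w4 is 951.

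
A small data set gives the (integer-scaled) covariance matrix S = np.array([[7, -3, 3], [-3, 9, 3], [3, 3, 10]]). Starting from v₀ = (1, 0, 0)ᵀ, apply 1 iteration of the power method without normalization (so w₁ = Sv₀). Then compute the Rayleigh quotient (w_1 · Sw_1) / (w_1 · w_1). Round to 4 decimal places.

λ ≈ 10.6269

w1 = Sv₀ = (7, -3, 3)
Sw1 = (67, -39, 42)
w1·Sw1 = 7·67 + (-3)·(-39) + 3·42 = 712; w1·w1 = 7·7 + (-3)·(-3) + 3·3 = 67
λ ≈ 712/67 = 10.6269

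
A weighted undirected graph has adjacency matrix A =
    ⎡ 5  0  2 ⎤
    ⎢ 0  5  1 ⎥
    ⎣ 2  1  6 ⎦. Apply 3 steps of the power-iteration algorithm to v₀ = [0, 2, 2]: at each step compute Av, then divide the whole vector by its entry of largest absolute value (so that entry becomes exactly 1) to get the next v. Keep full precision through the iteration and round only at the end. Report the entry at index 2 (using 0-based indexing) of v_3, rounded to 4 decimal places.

1.0000

Av0 = (4.00000, 12.00000, 14.00000); divide by 14.00000 → v1 = (0.28571, 0.85714, 1.00000)
Av1 = (3.42857, 5.28571, 7.42857); divide by 7.42857 → v2 = (0.46154, 0.71154, 1.00000)
Av2 = (4.30769, 4.55769, 7.63462); divide by 7.63462 → v3 = (0.56423, 0.59698, 1.00000)
Requested entry of v3: 794/794 = 1.0000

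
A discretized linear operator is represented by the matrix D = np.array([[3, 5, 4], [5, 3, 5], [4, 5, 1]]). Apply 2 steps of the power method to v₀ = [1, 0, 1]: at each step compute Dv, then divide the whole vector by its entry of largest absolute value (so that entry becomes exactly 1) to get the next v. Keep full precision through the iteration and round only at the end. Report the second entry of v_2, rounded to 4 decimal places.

0.9890

Dv0 = (7.00000, 10.00000, 5.00000); divide by 10.00000 → v1 = (0.70000, 1.00000, 0.50000)
Dv1 = (9.10000, 9.00000, 8.30000); divide by 9.10000 → v2 = (1.00000, 0.98901, 0.91209)
Requested entry of v2: 90/91 = 0.9890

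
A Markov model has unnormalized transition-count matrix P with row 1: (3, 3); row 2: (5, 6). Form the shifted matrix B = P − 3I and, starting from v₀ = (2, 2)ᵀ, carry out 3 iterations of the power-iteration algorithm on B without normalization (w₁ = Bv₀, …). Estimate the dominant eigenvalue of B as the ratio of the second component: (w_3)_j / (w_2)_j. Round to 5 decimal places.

μ ≈ 6.07692

B = P − 3I has rows (0, 3); (5, 3)
w1 = Bv₀ = (0·2 + 3·2; 5·2 + 3·2) = (6, 16)
w2 = Bw1 = (0·6 + 3·16; 5·6 + 3·16) = (48, 78)
w3 = Bw2 = (234, 474)
Ratio: 474/78 = 6.07692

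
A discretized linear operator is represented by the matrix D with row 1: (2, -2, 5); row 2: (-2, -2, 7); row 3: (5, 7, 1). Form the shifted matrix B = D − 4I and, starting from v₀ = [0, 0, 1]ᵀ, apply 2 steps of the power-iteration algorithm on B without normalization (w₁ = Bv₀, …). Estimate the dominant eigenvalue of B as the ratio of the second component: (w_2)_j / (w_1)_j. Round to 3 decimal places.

B = D − 4I has rows (-2, -2, 5); (-2, -6, 7); (5, 7, -3)
w1 = Bv₀ = (5, 7, -3)
w2 = Bw1 = (-39, -73, 83)
Ratio: -73/7 = -10.429

-10.429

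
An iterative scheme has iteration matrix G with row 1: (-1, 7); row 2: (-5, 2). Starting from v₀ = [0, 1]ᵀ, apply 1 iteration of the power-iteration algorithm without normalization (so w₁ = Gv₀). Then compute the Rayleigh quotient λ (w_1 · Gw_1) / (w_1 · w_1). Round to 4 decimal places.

-0.2453

w1 = Gv₀ = (7, 2)
Gw1 = (7, -31)
w1·Gw1 = 7·7 + 2·(-31) = -13; w1·w1 = 7·7 + 2·2 = 53
λ ≈ -13/53 = -0.2453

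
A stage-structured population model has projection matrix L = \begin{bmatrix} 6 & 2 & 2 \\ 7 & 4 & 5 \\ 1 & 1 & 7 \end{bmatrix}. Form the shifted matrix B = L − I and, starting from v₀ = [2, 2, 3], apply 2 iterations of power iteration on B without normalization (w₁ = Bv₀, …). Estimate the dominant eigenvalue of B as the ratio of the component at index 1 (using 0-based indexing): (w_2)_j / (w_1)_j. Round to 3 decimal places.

B = L − I has rows (5, 2, 2); (7, 3, 5); (1, 1, 6)
w1 = Bv₀ = (5·2 + 2·2 + 2·3; 7·2 + 3·2 + 5·3; 1·2 + 1·2 + 6·3) = (20, 35, 22)
w2 = Bw1 = (5·20 + 2·35 + 2·22; 7·20 + 3·35 + 5·22; 1·20 + 1·35 + 6·22) = (214, 355, 187)
Ratio: 355/35 = 10.143

μ ≈ 10.143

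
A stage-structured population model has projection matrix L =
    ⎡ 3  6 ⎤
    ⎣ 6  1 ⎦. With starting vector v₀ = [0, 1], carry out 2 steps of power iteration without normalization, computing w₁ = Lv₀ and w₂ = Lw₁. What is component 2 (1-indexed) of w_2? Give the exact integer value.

37

w1 = Lv₀ = (6, 1)
w2 = Lw1 = (24, 37)
The requested component of w2 is 37.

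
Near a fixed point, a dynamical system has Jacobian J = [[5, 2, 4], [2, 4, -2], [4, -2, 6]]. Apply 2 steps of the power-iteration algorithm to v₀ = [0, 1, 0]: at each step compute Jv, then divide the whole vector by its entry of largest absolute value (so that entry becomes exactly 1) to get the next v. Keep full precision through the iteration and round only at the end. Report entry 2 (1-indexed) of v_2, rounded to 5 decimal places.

Jv0 = (2.000000, 4.000000, -2.000000); divide by 4.000000 → v1 = (0.500000, 1.000000, -0.500000)
Jv1 = (2.500000, 6.000000, -3.000000); divide by 6.000000 → v2 = (0.416667, 1.000000, -0.500000)
Requested entry of v2: 24/24 = 1.00000

1.00000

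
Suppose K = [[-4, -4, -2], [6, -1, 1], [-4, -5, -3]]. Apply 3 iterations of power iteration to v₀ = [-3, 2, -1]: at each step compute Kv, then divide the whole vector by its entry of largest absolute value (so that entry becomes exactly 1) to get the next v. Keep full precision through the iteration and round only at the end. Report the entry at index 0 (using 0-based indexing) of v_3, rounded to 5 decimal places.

0.81921

Kv0 = (6.000000, -21.000000, 5.000000); divide by -21.000000 → v1 = (-0.285714, 1.000000, -0.238095)
Kv1 = (-2.380952, -2.952381, -3.142857); divide by -3.142857 → v2 = (0.757576, 0.939394, 1.000000)
Kv2 = (-8.787879, 4.606061, -10.727273); divide by -10.727273 → v3 = (0.819209, -0.429379, 1.000000)
Requested entry of v3: -580/-708 = 0.81921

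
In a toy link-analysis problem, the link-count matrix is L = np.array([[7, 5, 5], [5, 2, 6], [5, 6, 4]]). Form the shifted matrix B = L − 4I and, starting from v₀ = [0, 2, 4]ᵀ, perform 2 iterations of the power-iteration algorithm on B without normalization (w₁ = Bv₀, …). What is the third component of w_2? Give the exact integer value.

B = L − 4I has rows (3, 5, 5); (5, -2, 6); (5, 6, 0)
w1 = Bv₀ = (3·0 + 5·2 + 5·4; 5·0 + (-2)·2 + 6·4; 5·0 + 6·2 + 0·4) = (30, 20, 12)
w2 = Bw1 = (3·30 + 5·20 + 5·12; 5·30 + (-2)·20 + 6·12; 5·30 + 6·20 + 0·12) = (250, 182, 270)
Requested component of w2: 270

270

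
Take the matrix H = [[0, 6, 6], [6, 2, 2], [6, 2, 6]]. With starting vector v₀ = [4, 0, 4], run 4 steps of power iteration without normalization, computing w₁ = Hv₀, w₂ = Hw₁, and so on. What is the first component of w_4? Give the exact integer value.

65664

w1 = Hv₀ = (24, 32, 48)
w2 = Hw1 = (480, 304, 496)
w3 = Hw2 = (4800, 4480, 6464)
w4 = Hw3 = (65664, 50688, 76544)
The requested component of w4 is 65664.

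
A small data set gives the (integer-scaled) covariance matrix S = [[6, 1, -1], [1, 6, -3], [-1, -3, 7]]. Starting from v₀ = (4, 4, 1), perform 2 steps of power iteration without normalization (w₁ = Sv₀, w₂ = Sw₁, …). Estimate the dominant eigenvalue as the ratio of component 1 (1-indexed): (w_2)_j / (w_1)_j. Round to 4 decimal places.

λ ≈ 7.2593

w1 = Sv₀ = (6·4 + 1·4 + (-1)·1; 1·4 + 6·4 + (-3)·1; (-1)·4 + (-3)·4 + 7·1) = (27, 25, -9)
w2 = Sw1 = (6·27 + 1·25 + (-1)·(-9); 1·27 + 6·25 + (-3)·(-9); (-1)·27 + (-3)·25 + 7·(-9)) = (196, 204, -165)
Ratio at component: 196 / 27 = 7.2593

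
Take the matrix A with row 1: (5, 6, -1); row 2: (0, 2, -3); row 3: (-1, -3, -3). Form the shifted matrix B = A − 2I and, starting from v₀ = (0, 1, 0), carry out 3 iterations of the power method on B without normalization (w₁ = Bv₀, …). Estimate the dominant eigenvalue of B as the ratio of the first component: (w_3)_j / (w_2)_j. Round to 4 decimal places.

μ ≈ 5.1429

B = A − 2I has rows (3, 6, -1); (0, 0, -3); (-1, -3, -5)
w1 = Bv₀ = (3·0 + 6·1 + (-1)·0; 0·0 + 0·1 + (-3)·0; (-1)·0 + (-3)·1 + (-5)·0) = (6, 0, -3)
w2 = Bw1 = (3·6 + 6·0 + (-1)·(-3); 0·6 + 0·0 + (-3)·(-3); (-1)·6 + (-3)·0 + (-5)·(-3)) = (21, 9, 9)
w3 = Bw2 = (108, -27, -93)
Ratio: 108/21 = 5.1429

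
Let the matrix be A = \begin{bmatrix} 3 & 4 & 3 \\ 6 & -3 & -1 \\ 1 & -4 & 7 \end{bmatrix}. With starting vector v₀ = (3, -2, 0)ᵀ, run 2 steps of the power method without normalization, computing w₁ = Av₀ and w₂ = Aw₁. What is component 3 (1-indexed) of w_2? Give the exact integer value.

w1 = Av₀ = (3·3 + 4·(-2) + 3·0; 6·3 + (-3)·(-2) + (-1)·0; 1·3 + (-4)·(-2) + 7·0) = (1, 24, 11)
w2 = Aw1 = (3·1 + 4·24 + 3·11; 6·1 + (-3)·24 + (-1)·11; 1·1 + (-4)·24 + 7·11) = (132, -77, -18)
The requested component of w2 is -18.

-18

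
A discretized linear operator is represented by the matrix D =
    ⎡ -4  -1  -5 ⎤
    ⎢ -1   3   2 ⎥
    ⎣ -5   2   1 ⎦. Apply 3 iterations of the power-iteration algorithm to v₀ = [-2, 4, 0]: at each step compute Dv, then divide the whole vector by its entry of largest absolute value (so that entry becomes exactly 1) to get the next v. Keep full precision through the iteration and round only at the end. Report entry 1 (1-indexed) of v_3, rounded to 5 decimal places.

Dv0 = (4.000000, 14.000000, 18.000000); divide by 18.000000 → v1 = (0.222222, 0.777778, 1.000000)
Dv1 = (-6.666667, 4.111111, 1.444444); divide by -6.666667 → v2 = (1.000000, -0.616667, -0.216667)
Dv2 = (-2.300000, -3.283333, -6.450000); divide by -6.450000 → v3 = (0.356589, 0.509044, 1.000000)
Requested entry of v3: 276/774 = 0.35659

0.35659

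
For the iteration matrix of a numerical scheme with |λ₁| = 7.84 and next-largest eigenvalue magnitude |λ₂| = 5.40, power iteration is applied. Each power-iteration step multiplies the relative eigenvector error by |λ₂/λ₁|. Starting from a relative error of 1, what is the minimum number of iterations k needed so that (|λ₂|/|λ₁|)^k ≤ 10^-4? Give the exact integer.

25

|λ₂/λ₁| = 5.40/7.84 = 0.68878
Need k ≥ ln(10^-4) / ln(0.68878) = -9.2103 / -0.3728 ≈ 24.703
Smallest integer k satisfying the bound: 25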